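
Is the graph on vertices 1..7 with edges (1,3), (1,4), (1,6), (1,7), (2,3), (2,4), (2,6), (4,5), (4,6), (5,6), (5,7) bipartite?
No (odd cycle of length 3: 4 -> 1 -> 6 -> 4)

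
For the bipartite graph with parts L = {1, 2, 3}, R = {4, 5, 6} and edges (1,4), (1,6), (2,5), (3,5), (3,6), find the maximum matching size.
3 (matching: (1,4), (2,5), (3,6); upper bound min(|L|,|R|) = min(3,3) = 3)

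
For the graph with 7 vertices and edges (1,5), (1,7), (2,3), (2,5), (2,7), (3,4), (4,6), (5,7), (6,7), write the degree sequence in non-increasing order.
[4, 3, 3, 2, 2, 2, 2] (degrees: deg(1)=2, deg(2)=3, deg(3)=2, deg(4)=2, deg(5)=3, deg(6)=2, deg(7)=4)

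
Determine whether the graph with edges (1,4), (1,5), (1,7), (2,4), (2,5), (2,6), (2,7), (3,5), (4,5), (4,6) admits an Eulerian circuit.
No (2 vertices have odd degree: {1, 3}; Eulerian circuit requires 0)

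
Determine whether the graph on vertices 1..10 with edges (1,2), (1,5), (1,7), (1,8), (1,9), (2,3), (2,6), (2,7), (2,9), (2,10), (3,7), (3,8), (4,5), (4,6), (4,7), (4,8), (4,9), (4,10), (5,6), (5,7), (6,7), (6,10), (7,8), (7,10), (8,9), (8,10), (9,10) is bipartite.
No (odd cycle of length 3: 7 -> 1 -> 2 -> 7)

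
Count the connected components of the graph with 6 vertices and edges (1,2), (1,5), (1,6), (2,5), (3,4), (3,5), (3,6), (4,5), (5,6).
1 (components: {1, 2, 3, 4, 5, 6})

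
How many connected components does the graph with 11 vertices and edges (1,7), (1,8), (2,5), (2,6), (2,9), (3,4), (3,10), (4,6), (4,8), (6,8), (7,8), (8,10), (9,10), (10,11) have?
1 (components: {1, 2, 3, 4, 5, 6, 7, 8, 9, 10, 11})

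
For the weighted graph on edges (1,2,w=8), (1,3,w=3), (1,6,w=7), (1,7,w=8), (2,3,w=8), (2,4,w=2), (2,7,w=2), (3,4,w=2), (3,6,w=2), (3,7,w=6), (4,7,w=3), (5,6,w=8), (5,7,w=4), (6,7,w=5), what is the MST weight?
15 (MST edges: (1,3,w=3), (2,4,w=2), (2,7,w=2), (3,4,w=2), (3,6,w=2), (5,7,w=4); sum of weights 3 + 2 + 2 + 2 + 2 + 4 = 15)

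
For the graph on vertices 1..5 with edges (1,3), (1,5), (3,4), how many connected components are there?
2 (components: {1, 3, 4, 5}, {2})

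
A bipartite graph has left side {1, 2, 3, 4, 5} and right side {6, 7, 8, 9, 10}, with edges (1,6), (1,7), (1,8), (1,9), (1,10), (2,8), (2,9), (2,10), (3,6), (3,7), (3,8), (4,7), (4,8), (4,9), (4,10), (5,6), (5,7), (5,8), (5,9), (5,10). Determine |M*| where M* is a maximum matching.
5 (matching: (1,10), (2,9), (3,8), (4,7), (5,6); upper bound min(|L|,|R|) = min(5,5) = 5)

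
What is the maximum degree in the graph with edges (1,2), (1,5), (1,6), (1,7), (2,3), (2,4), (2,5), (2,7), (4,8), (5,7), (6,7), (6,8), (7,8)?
5 (attained at vertices 2, 7)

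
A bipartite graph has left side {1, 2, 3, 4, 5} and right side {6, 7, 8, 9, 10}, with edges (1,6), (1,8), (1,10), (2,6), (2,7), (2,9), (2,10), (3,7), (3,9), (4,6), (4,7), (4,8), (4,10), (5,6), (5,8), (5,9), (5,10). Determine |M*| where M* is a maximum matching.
5 (matching: (1,10), (2,9), (3,7), (4,8), (5,6); upper bound min(|L|,|R|) = min(5,5) = 5)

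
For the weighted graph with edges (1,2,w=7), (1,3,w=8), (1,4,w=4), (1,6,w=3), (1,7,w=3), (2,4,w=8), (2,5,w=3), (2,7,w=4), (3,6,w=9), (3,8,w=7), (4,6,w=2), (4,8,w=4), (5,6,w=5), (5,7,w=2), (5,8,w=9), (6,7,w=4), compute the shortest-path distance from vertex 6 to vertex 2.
8 (path: 6 -> 5 -> 2; weights 5 + 3 = 8)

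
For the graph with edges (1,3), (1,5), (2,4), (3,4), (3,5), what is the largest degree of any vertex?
3 (attained at vertex 3)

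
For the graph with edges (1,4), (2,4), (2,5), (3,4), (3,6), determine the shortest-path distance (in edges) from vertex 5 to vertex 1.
3 (path: 5 -> 2 -> 4 -> 1, 3 edges)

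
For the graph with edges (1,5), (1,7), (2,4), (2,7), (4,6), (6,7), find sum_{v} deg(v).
12 (handshake: sum of degrees = 2|E| = 2 x 6 = 12)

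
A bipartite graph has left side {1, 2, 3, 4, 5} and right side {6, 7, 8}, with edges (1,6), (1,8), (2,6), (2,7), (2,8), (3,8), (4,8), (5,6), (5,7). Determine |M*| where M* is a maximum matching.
3 (matching: (1,8), (2,7), (5,6); upper bound min(|L|,|R|) = min(5,3) = 3)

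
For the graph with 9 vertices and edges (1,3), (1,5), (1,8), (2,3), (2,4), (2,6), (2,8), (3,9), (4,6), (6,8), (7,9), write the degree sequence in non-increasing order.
[4, 3, 3, 3, 3, 2, 2, 1, 1] (degrees: deg(1)=3, deg(2)=4, deg(3)=3, deg(4)=2, deg(5)=1, deg(6)=3, deg(7)=1, deg(8)=3, deg(9)=2)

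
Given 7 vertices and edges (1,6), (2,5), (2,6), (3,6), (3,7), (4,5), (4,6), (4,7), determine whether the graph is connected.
Yes (BFS from 1 visits [1, 6, 2, 3, 4, 5, 7] — all 7 vertices reached)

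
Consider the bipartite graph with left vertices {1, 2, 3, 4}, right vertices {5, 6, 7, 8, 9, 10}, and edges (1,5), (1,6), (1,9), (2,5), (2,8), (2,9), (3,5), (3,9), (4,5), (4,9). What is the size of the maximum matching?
4 (matching: (1,6), (2,8), (3,9), (4,5); upper bound min(|L|,|R|) = min(4,6) = 4)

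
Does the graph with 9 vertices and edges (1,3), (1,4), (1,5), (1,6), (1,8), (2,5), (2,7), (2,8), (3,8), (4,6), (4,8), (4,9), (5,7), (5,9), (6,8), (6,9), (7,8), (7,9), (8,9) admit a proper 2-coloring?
No (odd cycle of length 3: 4 -> 1 -> 6 -> 4)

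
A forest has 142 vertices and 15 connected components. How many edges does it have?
127 (Each of the 15 component trees on V_i vertices has V_i - 1 edges; summing gives V - C = 142 - 15 = 127)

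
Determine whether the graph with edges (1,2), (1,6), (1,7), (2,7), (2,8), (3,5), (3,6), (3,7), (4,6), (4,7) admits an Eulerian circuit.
No (6 vertices have odd degree: {1, 2, 3, 5, 6, 8}; Eulerian circuit requires 0)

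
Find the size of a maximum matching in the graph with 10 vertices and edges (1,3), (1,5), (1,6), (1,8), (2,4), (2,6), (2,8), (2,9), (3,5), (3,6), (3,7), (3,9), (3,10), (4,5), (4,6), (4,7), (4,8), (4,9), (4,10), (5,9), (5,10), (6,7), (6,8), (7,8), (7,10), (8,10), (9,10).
5 (matching: (1,5), (2,9), (3,7), (4,10), (6,8); upper bound floor(n/2) = floor(10/2) = 5)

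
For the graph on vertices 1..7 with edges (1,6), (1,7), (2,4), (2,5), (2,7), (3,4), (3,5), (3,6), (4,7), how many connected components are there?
1 (components: {1, 2, 3, 4, 5, 6, 7})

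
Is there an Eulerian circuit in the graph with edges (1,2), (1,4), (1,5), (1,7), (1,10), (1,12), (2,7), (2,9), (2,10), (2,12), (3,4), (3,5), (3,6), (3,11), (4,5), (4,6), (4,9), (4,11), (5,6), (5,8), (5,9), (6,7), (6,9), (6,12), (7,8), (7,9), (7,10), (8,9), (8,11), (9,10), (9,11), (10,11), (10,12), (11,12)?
No (2 vertices have odd degree: {2, 12}; Eulerian circuit requires 0)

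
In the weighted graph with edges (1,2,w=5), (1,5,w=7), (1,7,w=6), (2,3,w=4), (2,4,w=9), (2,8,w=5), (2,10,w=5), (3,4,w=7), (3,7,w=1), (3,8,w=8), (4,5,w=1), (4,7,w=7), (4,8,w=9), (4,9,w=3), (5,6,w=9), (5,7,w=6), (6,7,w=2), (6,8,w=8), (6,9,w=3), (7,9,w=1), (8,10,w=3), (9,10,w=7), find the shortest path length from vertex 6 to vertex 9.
3 (path: 6 -> 9; weights 3 = 3)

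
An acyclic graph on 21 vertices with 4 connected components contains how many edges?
17 (Each of the 4 component trees on V_i vertices has V_i - 1 edges; summing gives V - C = 21 - 4 = 17)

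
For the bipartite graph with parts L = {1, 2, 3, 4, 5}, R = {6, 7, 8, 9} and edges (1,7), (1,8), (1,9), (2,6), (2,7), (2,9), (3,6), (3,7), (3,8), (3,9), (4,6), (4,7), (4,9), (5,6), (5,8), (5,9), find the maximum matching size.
4 (matching: (1,9), (2,7), (3,8), (4,6); upper bound min(|L|,|R|) = min(5,4) = 4)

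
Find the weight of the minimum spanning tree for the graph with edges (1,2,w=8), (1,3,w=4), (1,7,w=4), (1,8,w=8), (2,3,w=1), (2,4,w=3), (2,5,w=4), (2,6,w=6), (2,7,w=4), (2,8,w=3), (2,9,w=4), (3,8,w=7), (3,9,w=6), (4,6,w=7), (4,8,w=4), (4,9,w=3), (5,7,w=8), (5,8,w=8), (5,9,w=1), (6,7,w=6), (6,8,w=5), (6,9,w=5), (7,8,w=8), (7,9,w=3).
23 (MST edges: (1,7,w=4), (2,3,w=1), (2,4,w=3), (2,8,w=3), (4,9,w=3), (5,9,w=1), (6,8,w=5), (7,9,w=3); sum of weights 4 + 1 + 3 + 3 + 3 + 1 + 5 + 3 = 23)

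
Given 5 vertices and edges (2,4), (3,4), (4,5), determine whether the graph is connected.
No, it has 2 components: {1}, {2, 3, 4, 5}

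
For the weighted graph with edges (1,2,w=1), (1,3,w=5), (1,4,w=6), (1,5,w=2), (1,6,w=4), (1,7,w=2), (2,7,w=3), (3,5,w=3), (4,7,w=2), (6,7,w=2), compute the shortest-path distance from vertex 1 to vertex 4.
4 (path: 1 -> 7 -> 4; weights 2 + 2 = 4)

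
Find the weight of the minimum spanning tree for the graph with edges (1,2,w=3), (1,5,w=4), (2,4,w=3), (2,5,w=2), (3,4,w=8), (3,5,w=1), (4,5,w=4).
9 (MST edges: (1,2,w=3), (2,4,w=3), (2,5,w=2), (3,5,w=1); sum of weights 3 + 3 + 2 + 1 = 9)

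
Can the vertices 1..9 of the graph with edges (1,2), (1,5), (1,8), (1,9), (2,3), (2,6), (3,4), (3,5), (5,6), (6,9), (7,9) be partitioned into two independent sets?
Yes. Partition: {1, 3, 6, 7}, {2, 4, 5, 8, 9}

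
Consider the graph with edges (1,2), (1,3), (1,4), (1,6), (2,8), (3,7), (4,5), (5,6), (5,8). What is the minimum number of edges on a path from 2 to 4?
2 (path: 2 -> 1 -> 4, 2 edges)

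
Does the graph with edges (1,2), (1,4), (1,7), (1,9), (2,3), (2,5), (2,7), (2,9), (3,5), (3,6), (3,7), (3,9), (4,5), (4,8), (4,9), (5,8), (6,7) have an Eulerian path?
Yes (the graph is connected and exactly 2 vertices have odd degree: {2, 3}; any Eulerian path must start and end at those)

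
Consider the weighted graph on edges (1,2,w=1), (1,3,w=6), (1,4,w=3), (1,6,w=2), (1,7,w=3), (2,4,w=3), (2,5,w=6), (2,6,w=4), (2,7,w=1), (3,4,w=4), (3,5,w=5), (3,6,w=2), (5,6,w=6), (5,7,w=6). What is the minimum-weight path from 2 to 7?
1 (path: 2 -> 7; weights 1 = 1)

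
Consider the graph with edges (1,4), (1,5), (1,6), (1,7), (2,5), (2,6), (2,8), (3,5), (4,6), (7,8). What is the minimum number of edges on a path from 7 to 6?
2 (path: 7 -> 1 -> 6, 2 edges)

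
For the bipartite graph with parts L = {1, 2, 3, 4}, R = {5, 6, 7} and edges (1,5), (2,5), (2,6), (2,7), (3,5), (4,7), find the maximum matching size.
3 (matching: (1,5), (2,6), (4,7); upper bound min(|L|,|R|) = min(4,3) = 3)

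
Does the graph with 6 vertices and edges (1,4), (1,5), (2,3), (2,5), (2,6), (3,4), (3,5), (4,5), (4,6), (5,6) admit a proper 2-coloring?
No (odd cycle of length 3: 4 -> 1 -> 5 -> 4)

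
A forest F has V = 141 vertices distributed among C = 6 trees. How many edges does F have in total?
135 (Each of the 6 component trees on V_i vertices has V_i - 1 edges; summing gives V - C = 141 - 6 = 135)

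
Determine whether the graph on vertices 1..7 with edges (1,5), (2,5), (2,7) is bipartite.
Yes. Partition: {1, 2, 3, 4, 6}, {5, 7}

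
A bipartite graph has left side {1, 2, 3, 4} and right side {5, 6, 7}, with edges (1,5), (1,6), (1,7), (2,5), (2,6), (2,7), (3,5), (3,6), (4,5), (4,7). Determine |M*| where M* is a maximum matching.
3 (matching: (1,7), (2,6), (3,5); upper bound min(|L|,|R|) = min(4,3) = 3)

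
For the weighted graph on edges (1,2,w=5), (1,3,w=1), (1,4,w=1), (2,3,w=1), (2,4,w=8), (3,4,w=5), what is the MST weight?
3 (MST edges: (1,3,w=1), (1,4,w=1), (2,3,w=1); sum of weights 1 + 1 + 1 = 3)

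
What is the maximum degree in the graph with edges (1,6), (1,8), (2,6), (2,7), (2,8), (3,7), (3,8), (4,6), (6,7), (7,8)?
4 (attained at vertices 6, 7, 8)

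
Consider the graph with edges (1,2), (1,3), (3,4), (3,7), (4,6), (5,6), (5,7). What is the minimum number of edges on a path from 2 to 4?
3 (path: 2 -> 1 -> 3 -> 4, 3 edges)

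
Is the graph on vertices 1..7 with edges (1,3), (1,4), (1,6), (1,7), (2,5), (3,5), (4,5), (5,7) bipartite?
Yes. Partition: {1, 5}, {2, 3, 4, 6, 7}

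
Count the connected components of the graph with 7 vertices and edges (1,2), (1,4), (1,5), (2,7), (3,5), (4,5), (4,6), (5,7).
1 (components: {1, 2, 3, 4, 5, 6, 7})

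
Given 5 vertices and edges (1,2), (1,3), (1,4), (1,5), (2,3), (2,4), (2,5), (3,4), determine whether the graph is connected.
Yes (BFS from 1 visits [1, 2, 3, 4, 5] — all 5 vertices reached)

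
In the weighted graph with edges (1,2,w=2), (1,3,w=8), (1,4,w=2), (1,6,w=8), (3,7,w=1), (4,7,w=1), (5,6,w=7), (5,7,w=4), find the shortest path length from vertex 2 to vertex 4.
4 (path: 2 -> 1 -> 4; weights 2 + 2 = 4)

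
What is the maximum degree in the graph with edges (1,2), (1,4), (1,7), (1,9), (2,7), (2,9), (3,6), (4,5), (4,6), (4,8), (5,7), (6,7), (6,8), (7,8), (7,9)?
6 (attained at vertex 7)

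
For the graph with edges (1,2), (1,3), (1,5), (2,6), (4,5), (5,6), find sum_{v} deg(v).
12 (handshake: sum of degrees = 2|E| = 2 x 6 = 12)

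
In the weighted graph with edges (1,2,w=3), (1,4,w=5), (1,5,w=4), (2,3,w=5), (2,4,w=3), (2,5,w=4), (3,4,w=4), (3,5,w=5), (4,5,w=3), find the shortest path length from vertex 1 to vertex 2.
3 (path: 1 -> 2; weights 3 = 3)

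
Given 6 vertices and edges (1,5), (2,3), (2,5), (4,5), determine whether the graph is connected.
No, it has 2 components: {1, 2, 3, 4, 5}, {6}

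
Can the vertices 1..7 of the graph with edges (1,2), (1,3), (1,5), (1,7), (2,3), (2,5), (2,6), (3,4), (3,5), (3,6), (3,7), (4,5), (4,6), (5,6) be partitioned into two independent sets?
No (odd cycle of length 3: 3 -> 1 -> 7 -> 3)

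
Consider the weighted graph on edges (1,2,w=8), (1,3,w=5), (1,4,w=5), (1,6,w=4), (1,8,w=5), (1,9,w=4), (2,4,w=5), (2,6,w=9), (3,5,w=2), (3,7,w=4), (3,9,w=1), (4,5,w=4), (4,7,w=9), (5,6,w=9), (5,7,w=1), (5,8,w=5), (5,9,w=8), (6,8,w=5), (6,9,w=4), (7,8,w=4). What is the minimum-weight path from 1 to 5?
7 (path: 1 -> 3 -> 5; weights 5 + 2 = 7)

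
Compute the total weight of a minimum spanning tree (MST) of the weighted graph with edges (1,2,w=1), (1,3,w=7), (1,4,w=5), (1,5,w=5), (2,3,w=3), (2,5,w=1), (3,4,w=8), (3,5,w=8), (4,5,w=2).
7 (MST edges: (1,2,w=1), (2,3,w=3), (2,5,w=1), (4,5,w=2); sum of weights 1 + 3 + 1 + 2 = 7)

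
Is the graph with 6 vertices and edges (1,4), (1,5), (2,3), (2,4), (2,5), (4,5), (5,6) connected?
Yes (BFS from 1 visits [1, 4, 5, 2, 6, 3] — all 6 vertices reached)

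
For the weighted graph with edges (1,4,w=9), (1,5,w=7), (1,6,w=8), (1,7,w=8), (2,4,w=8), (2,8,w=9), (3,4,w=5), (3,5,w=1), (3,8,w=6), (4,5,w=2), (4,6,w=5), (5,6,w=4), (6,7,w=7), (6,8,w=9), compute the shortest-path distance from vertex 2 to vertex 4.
8 (path: 2 -> 4; weights 8 = 8)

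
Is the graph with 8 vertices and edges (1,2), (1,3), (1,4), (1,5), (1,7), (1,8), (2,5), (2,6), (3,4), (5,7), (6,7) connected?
Yes (BFS from 1 visits [1, 2, 3, 4, 5, 7, 8, 6] — all 8 vertices reached)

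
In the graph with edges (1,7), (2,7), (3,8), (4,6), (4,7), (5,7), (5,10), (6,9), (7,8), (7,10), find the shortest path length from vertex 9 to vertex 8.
4 (path: 9 -> 6 -> 4 -> 7 -> 8, 4 edges)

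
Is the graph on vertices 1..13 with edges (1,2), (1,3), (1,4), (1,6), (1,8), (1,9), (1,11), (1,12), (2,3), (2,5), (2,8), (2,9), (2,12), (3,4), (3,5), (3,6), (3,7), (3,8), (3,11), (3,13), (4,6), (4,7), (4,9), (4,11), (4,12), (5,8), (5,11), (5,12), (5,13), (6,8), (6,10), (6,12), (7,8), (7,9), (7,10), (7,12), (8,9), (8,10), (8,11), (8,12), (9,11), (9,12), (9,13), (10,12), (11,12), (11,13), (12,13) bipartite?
No (odd cycle of length 3: 9 -> 1 -> 12 -> 9)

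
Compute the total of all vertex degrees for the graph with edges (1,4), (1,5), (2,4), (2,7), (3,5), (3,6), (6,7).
14 (handshake: sum of degrees = 2|E| = 2 x 7 = 14)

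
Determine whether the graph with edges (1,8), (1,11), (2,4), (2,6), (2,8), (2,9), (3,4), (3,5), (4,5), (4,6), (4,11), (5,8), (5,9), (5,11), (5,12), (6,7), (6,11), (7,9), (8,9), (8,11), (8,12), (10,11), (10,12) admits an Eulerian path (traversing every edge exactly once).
Yes (the graph is connected and exactly 2 vertices have odd degree: {4, 12}; any Eulerian path must start and end at those)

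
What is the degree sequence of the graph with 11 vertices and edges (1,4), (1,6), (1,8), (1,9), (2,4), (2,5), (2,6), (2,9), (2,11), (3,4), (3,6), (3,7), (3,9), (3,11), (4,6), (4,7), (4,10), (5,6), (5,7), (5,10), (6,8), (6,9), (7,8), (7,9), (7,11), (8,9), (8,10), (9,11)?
[7, 7, 6, 6, 5, 5, 5, 4, 4, 4, 3] (degrees: deg(1)=4, deg(2)=5, deg(3)=5, deg(4)=6, deg(5)=4, deg(6)=7, deg(7)=6, deg(8)=5, deg(9)=7, deg(10)=3, deg(11)=4)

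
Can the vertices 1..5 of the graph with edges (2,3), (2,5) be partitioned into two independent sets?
Yes. Partition: {1, 2, 4}, {3, 5}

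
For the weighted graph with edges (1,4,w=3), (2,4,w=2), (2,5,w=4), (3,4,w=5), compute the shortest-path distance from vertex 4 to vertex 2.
2 (path: 4 -> 2; weights 2 = 2)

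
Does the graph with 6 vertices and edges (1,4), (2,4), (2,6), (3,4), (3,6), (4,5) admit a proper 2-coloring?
Yes. Partition: {1, 2, 3, 5}, {4, 6}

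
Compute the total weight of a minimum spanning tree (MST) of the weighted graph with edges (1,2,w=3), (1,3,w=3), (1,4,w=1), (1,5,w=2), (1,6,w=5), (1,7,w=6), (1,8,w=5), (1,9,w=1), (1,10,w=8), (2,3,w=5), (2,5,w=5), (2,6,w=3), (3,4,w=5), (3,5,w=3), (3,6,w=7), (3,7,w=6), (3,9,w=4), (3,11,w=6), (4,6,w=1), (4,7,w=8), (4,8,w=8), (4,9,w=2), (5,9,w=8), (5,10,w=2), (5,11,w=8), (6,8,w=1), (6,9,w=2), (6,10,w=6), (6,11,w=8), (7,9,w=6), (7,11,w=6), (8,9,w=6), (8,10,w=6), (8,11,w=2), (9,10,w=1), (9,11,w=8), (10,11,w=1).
20 (MST edges: (1,2,w=3), (1,3,w=3), (1,4,w=1), (1,5,w=2), (1,7,w=6), (1,9,w=1), (4,6,w=1), (6,8,w=1), (9,10,w=1), (10,11,w=1); sum of weights 3 + 3 + 1 + 2 + 6 + 1 + 1 + 1 + 1 + 1 = 20)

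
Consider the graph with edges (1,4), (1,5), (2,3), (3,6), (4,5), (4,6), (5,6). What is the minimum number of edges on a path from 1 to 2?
4 (path: 1 -> 4 -> 6 -> 3 -> 2, 4 edges)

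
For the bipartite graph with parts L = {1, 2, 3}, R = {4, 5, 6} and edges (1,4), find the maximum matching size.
1 (matching: (1,4); upper bound min(|L|,|R|) = min(3,3) = 3)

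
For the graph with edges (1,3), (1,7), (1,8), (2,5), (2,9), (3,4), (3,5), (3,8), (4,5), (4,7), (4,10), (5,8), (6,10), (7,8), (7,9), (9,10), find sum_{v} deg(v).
32 (handshake: sum of degrees = 2|E| = 2 x 16 = 32)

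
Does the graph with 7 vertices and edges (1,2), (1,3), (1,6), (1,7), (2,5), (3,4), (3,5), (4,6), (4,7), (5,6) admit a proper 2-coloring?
Yes. Partition: {1, 4, 5}, {2, 3, 6, 7}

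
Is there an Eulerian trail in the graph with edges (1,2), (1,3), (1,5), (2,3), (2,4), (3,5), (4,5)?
No (4 vertices have odd degree: {1, 2, 3, 5}; Eulerian path requires 0 or 2)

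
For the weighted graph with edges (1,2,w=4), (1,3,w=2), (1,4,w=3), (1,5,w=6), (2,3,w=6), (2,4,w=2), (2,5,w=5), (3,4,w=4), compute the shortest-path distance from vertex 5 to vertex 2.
5 (path: 5 -> 2; weights 5 = 5)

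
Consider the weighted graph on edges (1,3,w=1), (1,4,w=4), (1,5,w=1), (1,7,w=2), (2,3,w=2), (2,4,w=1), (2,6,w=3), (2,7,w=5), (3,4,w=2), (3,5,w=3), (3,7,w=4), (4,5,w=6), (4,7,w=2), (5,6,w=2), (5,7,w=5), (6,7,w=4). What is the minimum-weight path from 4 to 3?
2 (path: 4 -> 3; weights 2 = 2)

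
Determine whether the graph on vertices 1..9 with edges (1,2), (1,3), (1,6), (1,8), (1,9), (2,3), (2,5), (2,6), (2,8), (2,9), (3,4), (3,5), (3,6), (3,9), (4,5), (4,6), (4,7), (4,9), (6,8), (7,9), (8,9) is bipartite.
No (odd cycle of length 3: 9 -> 1 -> 2 -> 9)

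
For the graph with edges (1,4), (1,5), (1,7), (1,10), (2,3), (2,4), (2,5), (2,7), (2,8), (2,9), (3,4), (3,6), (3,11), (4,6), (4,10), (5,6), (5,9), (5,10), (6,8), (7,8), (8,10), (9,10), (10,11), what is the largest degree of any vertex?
6 (attained at vertices 2, 10)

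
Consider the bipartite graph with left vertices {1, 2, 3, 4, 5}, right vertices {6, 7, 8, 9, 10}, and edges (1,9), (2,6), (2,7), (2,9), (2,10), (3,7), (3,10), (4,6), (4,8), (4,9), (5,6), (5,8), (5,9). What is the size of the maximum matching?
5 (matching: (1,9), (2,10), (3,7), (4,8), (5,6); upper bound min(|L|,|R|) = min(5,5) = 5)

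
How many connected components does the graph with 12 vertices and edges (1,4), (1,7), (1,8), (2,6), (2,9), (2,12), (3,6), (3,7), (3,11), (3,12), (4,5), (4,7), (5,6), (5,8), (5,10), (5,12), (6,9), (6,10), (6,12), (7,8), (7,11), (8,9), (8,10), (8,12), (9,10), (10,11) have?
1 (components: {1, 2, 3, 4, 5, 6, 7, 8, 9, 10, 11, 12})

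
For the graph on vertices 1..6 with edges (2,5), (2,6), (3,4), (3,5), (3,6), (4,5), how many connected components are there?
2 (components: {1}, {2, 3, 4, 5, 6})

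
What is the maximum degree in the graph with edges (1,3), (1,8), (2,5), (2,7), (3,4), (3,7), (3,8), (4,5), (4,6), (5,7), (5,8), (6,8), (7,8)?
5 (attained at vertex 8)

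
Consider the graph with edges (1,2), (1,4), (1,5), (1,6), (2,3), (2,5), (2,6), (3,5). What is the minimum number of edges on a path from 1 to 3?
2 (path: 1 -> 5 -> 3, 2 edges)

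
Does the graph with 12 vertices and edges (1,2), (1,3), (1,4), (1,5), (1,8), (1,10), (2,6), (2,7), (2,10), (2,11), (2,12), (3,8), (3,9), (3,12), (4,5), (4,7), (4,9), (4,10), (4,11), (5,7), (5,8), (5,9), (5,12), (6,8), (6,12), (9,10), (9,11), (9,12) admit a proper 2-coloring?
No (odd cycle of length 3: 2 -> 1 -> 10 -> 2)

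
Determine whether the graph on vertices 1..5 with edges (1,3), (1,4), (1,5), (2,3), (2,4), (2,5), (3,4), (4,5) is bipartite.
No (odd cycle of length 3: 4 -> 1 -> 3 -> 4)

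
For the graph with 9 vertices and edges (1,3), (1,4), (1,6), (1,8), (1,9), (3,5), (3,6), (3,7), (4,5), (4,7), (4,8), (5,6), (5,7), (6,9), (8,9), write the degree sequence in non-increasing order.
[5, 4, 4, 4, 4, 3, 3, 3, 0] (degrees: deg(1)=5, deg(2)=0, deg(3)=4, deg(4)=4, deg(5)=4, deg(6)=4, deg(7)=3, deg(8)=3, deg(9)=3)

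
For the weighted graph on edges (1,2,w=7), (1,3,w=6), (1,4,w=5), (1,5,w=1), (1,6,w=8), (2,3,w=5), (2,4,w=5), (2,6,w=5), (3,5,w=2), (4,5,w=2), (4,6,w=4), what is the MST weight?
14 (MST edges: (1,5,w=1), (2,6,w=5), (3,5,w=2), (4,5,w=2), (4,6,w=4); sum of weights 1 + 5 + 2 + 2 + 4 = 14)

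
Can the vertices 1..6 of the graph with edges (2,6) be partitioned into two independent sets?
Yes. Partition: {1, 2, 3, 4, 5}, {6}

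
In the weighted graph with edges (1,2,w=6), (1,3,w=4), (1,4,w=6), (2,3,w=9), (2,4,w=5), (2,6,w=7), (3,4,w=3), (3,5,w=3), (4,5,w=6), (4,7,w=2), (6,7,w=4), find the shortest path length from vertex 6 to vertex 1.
12 (path: 6 -> 7 -> 4 -> 1; weights 4 + 2 + 6 = 12)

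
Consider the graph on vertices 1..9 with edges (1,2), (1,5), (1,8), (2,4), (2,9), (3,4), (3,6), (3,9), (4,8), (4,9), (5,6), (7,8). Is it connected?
Yes (BFS from 1 visits [1, 2, 5, 8, 4, 9, 6, 7, 3] — all 9 vertices reached)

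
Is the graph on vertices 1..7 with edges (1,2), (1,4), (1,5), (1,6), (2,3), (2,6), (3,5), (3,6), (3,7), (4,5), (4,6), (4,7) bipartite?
No (odd cycle of length 3: 6 -> 1 -> 4 -> 6)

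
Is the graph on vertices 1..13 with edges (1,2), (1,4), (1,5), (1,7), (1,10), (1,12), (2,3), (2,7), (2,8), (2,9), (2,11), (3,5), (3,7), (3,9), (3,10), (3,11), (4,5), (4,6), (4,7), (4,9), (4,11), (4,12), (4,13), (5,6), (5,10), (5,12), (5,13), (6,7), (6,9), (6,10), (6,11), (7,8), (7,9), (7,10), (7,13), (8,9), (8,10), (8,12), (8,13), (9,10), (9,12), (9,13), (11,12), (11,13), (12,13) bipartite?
No (odd cycle of length 3: 7 -> 1 -> 4 -> 7)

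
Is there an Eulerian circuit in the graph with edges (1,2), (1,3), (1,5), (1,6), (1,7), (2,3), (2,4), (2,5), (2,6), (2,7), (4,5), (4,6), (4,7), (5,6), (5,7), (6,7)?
No (4 vertices have odd degree: {1, 5, 6, 7}; Eulerian circuit requires 0)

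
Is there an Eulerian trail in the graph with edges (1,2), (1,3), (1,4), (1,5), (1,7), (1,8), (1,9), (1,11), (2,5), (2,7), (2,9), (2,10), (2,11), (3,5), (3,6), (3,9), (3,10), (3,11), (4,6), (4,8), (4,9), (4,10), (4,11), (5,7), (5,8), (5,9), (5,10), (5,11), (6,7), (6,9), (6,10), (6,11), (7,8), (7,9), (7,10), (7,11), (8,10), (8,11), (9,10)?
Yes — and in fact it has an Eulerian circuit (the graph is connected and all 11 vertices have even degree)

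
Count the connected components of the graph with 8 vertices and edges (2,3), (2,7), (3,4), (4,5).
4 (components: {1}, {2, 3, 4, 5, 7}, {6}, {8})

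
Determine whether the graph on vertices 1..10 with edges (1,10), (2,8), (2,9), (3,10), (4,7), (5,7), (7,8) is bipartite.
Yes. Partition: {1, 2, 3, 6, 7}, {4, 5, 8, 9, 10}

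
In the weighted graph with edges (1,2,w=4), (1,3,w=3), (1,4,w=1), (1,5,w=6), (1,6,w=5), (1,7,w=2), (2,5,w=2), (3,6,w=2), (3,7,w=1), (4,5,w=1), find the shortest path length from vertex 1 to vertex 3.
3 (path: 1 -> 3; weights 3 = 3)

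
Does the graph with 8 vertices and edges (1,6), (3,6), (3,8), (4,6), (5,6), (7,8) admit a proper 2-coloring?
Yes. Partition: {1, 2, 3, 4, 5, 7}, {6, 8}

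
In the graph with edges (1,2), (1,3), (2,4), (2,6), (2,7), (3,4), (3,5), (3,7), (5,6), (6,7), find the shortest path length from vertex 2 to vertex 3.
2 (path: 2 -> 4 -> 3, 2 edges)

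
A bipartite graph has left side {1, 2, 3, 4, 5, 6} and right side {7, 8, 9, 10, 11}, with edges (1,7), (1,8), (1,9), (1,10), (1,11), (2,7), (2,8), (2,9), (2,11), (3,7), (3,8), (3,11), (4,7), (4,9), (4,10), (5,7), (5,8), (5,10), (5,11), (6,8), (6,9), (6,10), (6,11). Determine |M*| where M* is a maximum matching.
5 (matching: (1,11), (2,9), (3,8), (4,10), (5,7); upper bound min(|L|,|R|) = min(6,5) = 5)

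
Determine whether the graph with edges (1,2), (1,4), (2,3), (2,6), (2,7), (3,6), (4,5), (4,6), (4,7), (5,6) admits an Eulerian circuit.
Yes (the graph is connected and all 7 vertices have even degree)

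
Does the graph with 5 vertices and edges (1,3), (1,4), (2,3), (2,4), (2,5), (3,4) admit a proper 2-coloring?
No (odd cycle of length 3: 3 -> 1 -> 4 -> 3)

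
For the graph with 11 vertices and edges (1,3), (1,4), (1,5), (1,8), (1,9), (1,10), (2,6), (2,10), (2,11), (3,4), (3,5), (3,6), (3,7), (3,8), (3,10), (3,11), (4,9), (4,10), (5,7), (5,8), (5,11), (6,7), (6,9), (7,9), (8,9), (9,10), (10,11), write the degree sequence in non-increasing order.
[8, 6, 6, 6, 5, 4, 4, 4, 4, 4, 3] (degrees: deg(1)=6, deg(2)=3, deg(3)=8, deg(4)=4, deg(5)=5, deg(6)=4, deg(7)=4, deg(8)=4, deg(9)=6, deg(10)=6, deg(11)=4)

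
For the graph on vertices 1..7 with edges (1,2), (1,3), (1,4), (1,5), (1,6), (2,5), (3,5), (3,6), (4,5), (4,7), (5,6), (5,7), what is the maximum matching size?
3 (matching: (1,6), (2,5), (4,7); upper bound floor(n/2) = floor(7/2) = 3)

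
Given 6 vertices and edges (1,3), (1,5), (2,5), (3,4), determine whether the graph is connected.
No, it has 2 components: {1, 2, 3, 4, 5}, {6}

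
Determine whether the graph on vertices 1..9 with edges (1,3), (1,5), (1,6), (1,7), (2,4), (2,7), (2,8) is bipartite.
Yes. Partition: {1, 2, 9}, {3, 4, 5, 6, 7, 8}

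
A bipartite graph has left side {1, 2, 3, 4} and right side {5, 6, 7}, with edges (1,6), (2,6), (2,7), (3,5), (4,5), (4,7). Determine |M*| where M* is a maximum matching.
3 (matching: (1,6), (2,7), (3,5); upper bound min(|L|,|R|) = min(4,3) = 3)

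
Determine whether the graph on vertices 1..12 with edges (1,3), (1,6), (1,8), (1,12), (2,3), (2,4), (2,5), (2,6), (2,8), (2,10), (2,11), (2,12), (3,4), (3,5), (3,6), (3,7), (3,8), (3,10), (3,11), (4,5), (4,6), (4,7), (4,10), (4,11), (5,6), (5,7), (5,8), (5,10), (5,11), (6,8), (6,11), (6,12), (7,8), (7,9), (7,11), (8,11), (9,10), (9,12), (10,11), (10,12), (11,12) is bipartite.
No (odd cycle of length 3: 8 -> 1 -> 3 -> 8)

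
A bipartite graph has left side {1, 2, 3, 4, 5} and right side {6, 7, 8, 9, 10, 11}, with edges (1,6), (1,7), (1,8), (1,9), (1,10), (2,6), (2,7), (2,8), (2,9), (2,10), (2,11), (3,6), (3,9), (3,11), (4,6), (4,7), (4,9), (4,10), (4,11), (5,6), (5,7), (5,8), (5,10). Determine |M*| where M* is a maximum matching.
5 (matching: (1,10), (2,11), (3,9), (4,7), (5,8); upper bound min(|L|,|R|) = min(5,6) = 5)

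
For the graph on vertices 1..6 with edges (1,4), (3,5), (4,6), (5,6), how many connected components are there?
2 (components: {1, 3, 4, 5, 6}, {2})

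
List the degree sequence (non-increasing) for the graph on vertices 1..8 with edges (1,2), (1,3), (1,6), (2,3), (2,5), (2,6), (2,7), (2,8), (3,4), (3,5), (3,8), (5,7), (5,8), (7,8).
[6, 5, 4, 4, 3, 3, 2, 1] (degrees: deg(1)=3, deg(2)=6, deg(3)=5, deg(4)=1, deg(5)=4, deg(6)=2, deg(7)=3, deg(8)=4)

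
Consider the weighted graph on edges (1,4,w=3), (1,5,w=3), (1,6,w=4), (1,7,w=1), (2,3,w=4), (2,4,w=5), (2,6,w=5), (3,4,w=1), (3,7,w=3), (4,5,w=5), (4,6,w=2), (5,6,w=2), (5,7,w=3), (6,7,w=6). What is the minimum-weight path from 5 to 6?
2 (path: 5 -> 6; weights 2 = 2)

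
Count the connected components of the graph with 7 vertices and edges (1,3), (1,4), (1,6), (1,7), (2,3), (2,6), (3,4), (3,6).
2 (components: {1, 2, 3, 4, 6, 7}, {5})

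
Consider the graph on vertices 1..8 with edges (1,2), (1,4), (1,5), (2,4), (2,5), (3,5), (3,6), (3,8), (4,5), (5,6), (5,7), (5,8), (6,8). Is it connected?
Yes (BFS from 1 visits [1, 2, 4, 5, 3, 6, 7, 8] — all 8 vertices reached)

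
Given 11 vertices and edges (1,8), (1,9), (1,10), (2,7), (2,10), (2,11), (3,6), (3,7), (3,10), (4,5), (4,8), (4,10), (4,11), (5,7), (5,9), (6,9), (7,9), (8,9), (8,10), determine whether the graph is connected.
Yes (BFS from 1 visits [1, 8, 9, 10, 4, 5, 6, 7, 2, 3, 11] — all 11 vertices reached)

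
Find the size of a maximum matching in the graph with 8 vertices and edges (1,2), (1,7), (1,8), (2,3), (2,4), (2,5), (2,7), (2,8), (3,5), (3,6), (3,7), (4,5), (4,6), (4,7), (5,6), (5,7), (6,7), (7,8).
4 (matching: (1,8), (2,7), (3,6), (4,5); upper bound floor(n/2) = floor(8/2) = 4)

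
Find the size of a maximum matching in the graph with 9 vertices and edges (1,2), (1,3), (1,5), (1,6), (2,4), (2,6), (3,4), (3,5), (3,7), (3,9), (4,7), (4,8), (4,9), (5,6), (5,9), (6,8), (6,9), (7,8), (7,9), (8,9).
4 (matching: (1,5), (2,4), (6,8), (7,9); upper bound floor(n/2) = floor(9/2) = 4)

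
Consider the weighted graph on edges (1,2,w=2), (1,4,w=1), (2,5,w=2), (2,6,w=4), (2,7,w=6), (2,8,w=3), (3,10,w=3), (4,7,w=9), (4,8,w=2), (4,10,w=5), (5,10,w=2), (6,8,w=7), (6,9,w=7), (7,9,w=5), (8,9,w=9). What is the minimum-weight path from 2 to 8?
3 (path: 2 -> 8; weights 3 = 3)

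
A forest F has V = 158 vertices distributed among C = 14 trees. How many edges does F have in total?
144 (Each of the 14 component trees on V_i vertices has V_i - 1 edges; summing gives V - C = 158 - 14 = 144)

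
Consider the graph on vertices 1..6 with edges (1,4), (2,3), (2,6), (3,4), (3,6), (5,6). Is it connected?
Yes (BFS from 1 visits [1, 4, 3, 2, 6, 5] — all 6 vertices reached)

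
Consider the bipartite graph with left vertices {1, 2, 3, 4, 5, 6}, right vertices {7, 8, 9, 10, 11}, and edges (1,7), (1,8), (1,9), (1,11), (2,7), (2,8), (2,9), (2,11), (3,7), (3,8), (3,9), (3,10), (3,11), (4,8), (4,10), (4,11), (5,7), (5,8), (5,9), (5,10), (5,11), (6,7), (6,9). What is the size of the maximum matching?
5 (matching: (1,11), (2,9), (3,10), (4,8), (5,7); upper bound min(|L|,|R|) = min(6,5) = 5)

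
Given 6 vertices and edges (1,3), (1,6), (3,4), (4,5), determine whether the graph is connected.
No, it has 2 components: {1, 3, 4, 5, 6}, {2}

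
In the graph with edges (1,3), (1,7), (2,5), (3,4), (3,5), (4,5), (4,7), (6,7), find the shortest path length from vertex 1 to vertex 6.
2 (path: 1 -> 7 -> 6, 2 edges)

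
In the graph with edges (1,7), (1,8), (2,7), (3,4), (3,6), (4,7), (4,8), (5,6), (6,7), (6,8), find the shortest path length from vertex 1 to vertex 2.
2 (path: 1 -> 7 -> 2, 2 edges)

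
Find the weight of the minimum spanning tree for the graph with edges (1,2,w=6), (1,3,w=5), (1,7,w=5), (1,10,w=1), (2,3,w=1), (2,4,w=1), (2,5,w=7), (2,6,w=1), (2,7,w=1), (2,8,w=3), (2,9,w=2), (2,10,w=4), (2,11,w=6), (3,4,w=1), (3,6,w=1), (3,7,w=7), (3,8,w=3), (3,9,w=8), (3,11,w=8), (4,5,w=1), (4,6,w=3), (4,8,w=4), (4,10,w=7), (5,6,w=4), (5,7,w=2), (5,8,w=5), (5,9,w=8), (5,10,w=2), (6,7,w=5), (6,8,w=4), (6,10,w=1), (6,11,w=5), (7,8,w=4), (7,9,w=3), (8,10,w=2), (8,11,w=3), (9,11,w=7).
14 (MST edges: (1,10,w=1), (2,3,w=1), (2,4,w=1), (2,6,w=1), (2,7,w=1), (2,9,w=2), (4,5,w=1), (6,10,w=1), (8,10,w=2), (8,11,w=3); sum of weights 1 + 1 + 1 + 1 + 1 + 2 + 1 + 1 + 2 + 3 = 14)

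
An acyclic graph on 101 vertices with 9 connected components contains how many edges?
92 (Each of the 9 component trees on V_i vertices has V_i - 1 edges; summing gives V - C = 101 - 9 = 92)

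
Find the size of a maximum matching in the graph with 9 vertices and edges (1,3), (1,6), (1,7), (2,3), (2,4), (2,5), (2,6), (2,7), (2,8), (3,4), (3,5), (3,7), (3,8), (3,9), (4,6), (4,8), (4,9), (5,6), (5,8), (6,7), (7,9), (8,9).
4 (matching: (1,7), (2,8), (4,9), (5,6); upper bound floor(n/2) = floor(9/2) = 4)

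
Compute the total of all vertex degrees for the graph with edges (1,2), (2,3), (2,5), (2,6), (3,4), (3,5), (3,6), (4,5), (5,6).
18 (handshake: sum of degrees = 2|E| = 2 x 9 = 18)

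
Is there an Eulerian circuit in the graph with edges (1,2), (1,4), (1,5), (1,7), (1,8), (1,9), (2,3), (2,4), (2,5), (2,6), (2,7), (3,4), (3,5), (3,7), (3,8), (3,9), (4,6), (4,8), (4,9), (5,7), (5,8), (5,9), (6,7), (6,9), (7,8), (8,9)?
Yes (the graph is connected and all 9 vertices have even degree)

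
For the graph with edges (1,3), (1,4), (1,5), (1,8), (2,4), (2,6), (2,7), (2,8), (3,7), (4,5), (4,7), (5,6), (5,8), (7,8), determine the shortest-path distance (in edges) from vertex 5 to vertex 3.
2 (path: 5 -> 1 -> 3, 2 edges)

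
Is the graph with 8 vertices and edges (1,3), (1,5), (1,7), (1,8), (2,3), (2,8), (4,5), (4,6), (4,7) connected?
Yes (BFS from 1 visits [1, 3, 5, 7, 8, 2, 4, 6] — all 8 vertices reached)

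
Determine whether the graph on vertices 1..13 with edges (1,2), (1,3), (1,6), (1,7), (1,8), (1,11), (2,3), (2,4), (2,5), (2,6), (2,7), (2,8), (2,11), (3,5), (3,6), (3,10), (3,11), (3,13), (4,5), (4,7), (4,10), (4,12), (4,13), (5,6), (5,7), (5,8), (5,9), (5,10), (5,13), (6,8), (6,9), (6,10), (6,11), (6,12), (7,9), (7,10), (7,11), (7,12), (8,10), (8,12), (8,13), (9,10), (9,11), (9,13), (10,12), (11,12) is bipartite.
No (odd cycle of length 3: 3 -> 1 -> 11 -> 3)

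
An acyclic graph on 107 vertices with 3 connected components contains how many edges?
104 (Each of the 3 component trees on V_i vertices has V_i - 1 edges; summing gives V - C = 107 - 3 = 104)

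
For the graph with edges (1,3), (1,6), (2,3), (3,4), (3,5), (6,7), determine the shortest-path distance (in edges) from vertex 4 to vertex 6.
3 (path: 4 -> 3 -> 1 -> 6, 3 edges)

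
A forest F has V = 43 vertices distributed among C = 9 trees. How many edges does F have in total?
34 (Each of the 9 component trees on V_i vertices has V_i - 1 edges; summing gives V - C = 43 - 9 = 34)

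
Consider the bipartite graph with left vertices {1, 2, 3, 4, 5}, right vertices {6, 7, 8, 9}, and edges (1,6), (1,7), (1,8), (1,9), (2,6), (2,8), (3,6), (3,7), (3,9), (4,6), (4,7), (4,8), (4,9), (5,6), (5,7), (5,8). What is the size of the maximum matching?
4 (matching: (1,9), (2,8), (3,7), (4,6); upper bound min(|L|,|R|) = min(5,4) = 4)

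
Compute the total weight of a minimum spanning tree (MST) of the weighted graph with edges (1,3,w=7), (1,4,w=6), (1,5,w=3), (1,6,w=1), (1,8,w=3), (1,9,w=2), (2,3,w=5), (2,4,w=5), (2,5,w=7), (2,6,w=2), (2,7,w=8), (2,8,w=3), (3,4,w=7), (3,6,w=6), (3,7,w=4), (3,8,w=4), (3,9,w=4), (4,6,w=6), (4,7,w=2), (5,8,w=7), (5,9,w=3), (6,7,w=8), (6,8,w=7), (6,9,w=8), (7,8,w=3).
20 (MST edges: (1,5,w=3), (1,6,w=1), (1,8,w=3), (1,9,w=2), (2,6,w=2), (3,7,w=4), (4,7,w=2), (7,8,w=3); sum of weights 3 + 1 + 3 + 2 + 2 + 4 + 2 + 3 = 20)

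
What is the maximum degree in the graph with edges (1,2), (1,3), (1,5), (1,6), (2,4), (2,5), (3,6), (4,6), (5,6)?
4 (attained at vertices 1, 6)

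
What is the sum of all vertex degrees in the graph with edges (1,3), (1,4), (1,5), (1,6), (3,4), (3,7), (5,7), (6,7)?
16 (handshake: sum of degrees = 2|E| = 2 x 8 = 16)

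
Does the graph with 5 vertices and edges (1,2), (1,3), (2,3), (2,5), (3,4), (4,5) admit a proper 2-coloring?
No (odd cycle of length 3: 3 -> 1 -> 2 -> 3)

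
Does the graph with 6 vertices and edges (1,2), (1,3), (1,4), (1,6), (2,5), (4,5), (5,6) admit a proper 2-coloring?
Yes. Partition: {1, 5}, {2, 3, 4, 6}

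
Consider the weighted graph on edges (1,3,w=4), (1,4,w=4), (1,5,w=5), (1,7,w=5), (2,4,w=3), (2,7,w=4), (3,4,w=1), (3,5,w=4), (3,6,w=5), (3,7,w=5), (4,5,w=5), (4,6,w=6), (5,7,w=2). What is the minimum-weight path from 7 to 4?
6 (path: 7 -> 3 -> 4; weights 5 + 1 = 6)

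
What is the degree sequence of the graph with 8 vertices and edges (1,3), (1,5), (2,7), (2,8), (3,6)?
[2, 2, 2, 1, 1, 1, 1, 0] (degrees: deg(1)=2, deg(2)=2, deg(3)=2, deg(4)=0, deg(5)=1, deg(6)=1, deg(7)=1, deg(8)=1)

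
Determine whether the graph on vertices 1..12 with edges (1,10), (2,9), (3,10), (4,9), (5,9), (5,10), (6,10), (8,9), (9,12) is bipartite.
Yes. Partition: {1, 2, 3, 4, 5, 6, 7, 8, 11, 12}, {9, 10}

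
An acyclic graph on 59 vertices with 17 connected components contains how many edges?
42 (Each of the 17 component trees on V_i vertices has V_i - 1 edges; summing gives V - C = 59 - 17 = 42)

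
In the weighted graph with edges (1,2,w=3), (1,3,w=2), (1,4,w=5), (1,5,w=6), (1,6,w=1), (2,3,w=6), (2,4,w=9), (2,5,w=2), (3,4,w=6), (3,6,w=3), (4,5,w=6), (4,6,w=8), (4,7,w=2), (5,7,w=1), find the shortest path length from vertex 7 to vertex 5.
1 (path: 7 -> 5; weights 1 = 1)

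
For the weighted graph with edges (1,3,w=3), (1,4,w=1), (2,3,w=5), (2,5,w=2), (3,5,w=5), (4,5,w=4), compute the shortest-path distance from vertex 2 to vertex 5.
2 (path: 2 -> 5; weights 2 = 2)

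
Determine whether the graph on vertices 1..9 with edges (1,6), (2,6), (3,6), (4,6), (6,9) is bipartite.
Yes. Partition: {1, 2, 3, 4, 5, 7, 8, 9}, {6}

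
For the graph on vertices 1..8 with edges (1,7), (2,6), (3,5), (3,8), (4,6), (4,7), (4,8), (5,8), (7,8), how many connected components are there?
1 (components: {1, 2, 3, 4, 5, 6, 7, 8})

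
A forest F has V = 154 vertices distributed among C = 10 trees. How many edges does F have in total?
144 (Each of the 10 component trees on V_i vertices has V_i - 1 edges; summing gives V - C = 154 - 10 = 144)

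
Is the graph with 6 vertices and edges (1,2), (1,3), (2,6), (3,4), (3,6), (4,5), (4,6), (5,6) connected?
Yes (BFS from 1 visits [1, 2, 3, 6, 4, 5] — all 6 vertices reached)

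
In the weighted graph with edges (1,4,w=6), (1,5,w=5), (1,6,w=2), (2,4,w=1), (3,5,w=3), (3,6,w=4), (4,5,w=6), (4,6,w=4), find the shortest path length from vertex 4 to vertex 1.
6 (path: 4 -> 1; weights 6 = 6)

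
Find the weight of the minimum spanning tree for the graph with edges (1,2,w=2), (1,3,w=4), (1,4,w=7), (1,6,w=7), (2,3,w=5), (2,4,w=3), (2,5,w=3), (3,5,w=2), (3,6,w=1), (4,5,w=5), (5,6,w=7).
11 (MST edges: (1,2,w=2), (2,4,w=3), (2,5,w=3), (3,5,w=2), (3,6,w=1); sum of weights 2 + 3 + 3 + 2 + 1 = 11)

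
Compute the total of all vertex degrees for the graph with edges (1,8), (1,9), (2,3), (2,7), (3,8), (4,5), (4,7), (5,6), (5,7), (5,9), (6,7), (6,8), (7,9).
26 (handshake: sum of degrees = 2|E| = 2 x 13 = 26)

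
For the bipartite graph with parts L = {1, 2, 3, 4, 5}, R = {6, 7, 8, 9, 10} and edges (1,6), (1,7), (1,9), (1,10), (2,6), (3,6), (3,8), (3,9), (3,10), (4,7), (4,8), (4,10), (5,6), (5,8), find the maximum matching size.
5 (matching: (1,10), (2,6), (3,9), (4,7), (5,8); upper bound min(|L|,|R|) = min(5,5) = 5)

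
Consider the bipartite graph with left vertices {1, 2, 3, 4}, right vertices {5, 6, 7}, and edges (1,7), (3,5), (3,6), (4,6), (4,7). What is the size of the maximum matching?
3 (matching: (1,7), (3,5), (4,6); upper bound min(|L|,|R|) = min(4,3) = 3)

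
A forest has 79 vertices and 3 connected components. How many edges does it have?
76 (Each of the 3 component trees on V_i vertices has V_i - 1 edges; summing gives V - C = 79 - 3 = 76)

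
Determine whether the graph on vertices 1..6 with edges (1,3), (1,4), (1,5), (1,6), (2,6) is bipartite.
Yes. Partition: {1, 2}, {3, 4, 5, 6}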